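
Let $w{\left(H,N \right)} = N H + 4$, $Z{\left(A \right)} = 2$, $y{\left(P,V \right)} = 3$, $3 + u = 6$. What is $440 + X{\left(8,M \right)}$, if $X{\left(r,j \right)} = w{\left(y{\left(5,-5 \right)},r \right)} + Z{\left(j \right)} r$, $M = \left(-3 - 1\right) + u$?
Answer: $484$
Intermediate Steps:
$u = 3$ ($u = -3 + 6 = 3$)
$M = -1$ ($M = \left(-3 - 1\right) + 3 = -4 + 3 = -1$)
$w{\left(H,N \right)} = 4 + H N$ ($w{\left(H,N \right)} = H N + 4 = 4 + H N$)
$X{\left(r,j \right)} = 4 + 5 r$ ($X{\left(r,j \right)} = \left(4 + 3 r\right) + 2 r = 4 + 5 r$)
$440 + X{\left(8,M \right)} = 440 + \left(4 + 5 \cdot 8\right) = 440 + \left(4 + 40\right) = 440 + 44 = 484$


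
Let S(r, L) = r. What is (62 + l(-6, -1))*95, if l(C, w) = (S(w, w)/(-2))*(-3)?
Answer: 11495/2 ≈ 5747.5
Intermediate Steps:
l(C, w) = 3*w/2 (l(C, w) = (w/(-2))*(-3) = -w/2*(-3) = 3*w/2)
(62 + l(-6, -1))*95 = (62 + (3/2)*(-1))*95 = (62 - 3/2)*95 = (121/2)*95 = 11495/2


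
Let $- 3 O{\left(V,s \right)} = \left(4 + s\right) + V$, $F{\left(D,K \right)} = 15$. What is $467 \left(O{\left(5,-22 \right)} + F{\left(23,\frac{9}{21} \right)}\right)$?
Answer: $\frac{27086}{3} \approx 9028.7$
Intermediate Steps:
$O{\left(V,s \right)} = - \frac{4}{3} - \frac{V}{3} - \frac{s}{3}$ ($O{\left(V,s \right)} = - \frac{\left(4 + s\right) + V}{3} = - \frac{4 + V + s}{3} = - \frac{4}{3} - \frac{V}{3} - \frac{s}{3}$)
$467 \left(O{\left(5,-22 \right)} + F{\left(23,\frac{9}{21} \right)}\right) = 467 \left(\left(- \frac{4}{3} - \frac{5}{3} - - \frac{22}{3}\right) + 15\right) = 467 \left(\left(- \frac{4}{3} - \frac{5}{3} + \frac{22}{3}\right) + 15\right) = 467 \left(\frac{13}{3} + 15\right) = 467 \cdot \frac{58}{3} = \frac{27086}{3}$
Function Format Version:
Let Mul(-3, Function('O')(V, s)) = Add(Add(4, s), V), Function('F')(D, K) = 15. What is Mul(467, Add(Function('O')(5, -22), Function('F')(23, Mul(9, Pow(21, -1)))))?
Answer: Rational(27086, 3) ≈ 9028.7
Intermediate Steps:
Function('O')(V, s) = Add(Rational(-4, 3), Mul(Rational(-1, 3), V), Mul(Rational(-1, 3), s)) (Function('O')(V, s) = Mul(Rational(-1, 3), Add(Add(4, s), V)) = Mul(Rational(-1, 3), Add(4, V, s)) = Add(Rational(-4, 3), Mul(Rational(-1, 3), V), Mul(Rational(-1, 3), s)))
Mul(467, Add(Function('O')(5, -22), Function('F')(23, Mul(9, Pow(21, -1))))) = Mul(467, Add(Add(Rational(-4, 3), Mul(Rational(-1, 3), 5), Mul(Rational(-1, 3), -22)), 15)) = Mul(467, Add(Add(Rational(-4, 3), Rational(-5, 3), Rational(22, 3)), 15)) = Mul(467, Add(Rational(13, 3), 15)) = Mul(467, Rational(58, 3)) = Rational(27086, 3)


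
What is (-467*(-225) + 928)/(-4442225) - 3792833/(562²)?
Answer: -16882097984957/1403050112900 ≈ -12.032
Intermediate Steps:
(-467*(-225) + 928)/(-4442225) - 3792833/(562²) = (105075 + 928)*(-1/4442225) - 3792833/315844 = 106003*(-1/4442225) - 3792833*1/315844 = -106003/4442225 - 3792833/315844 = -16882097984957/1403050112900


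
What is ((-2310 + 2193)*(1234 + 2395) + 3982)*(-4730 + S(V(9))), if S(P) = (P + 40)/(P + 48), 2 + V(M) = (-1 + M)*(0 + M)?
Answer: 1989097935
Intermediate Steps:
V(M) = -2 + M*(-1 + M) (V(M) = -2 + (-1 + M)*(0 + M) = -2 + (-1 + M)*M = -2 + M*(-1 + M))
S(P) = (40 + P)/(48 + P)
((-2310 + 2193)*(1234 + 2395) + 3982)*(-4730 + S(V(9))) = ((-2310 + 2193)*(1234 + 2395) + 3982)*(-4730 + (40 + (-2 + 9**2 - 1*9))/(48 + (-2 + 9**2 - 1*9))) = (-117*3629 + 3982)*(-4730 + (40 + (-2 + 81 - 9))/(48 + (-2 + 81 - 9))) = (-424593 + 3982)*(-4730 + (40 + 70)/(48 + 70)) = -420611*(-4730 + 110/118) = -420611*(-4730 + (1/118)*110) = -420611*(-4730 + 55/59) = -420611*(-279015/59) = 1989097935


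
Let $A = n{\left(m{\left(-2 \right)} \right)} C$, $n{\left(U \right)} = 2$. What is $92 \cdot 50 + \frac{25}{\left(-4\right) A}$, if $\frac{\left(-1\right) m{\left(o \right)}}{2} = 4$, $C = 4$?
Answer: $\frac{147175}{32} \approx 4599.2$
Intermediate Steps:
$m{\left(o \right)} = -8$ ($m{\left(o \right)} = \left(-2\right) 4 = -8$)
$A = 8$ ($A = 2 \cdot 4 = 8$)
$92 \cdot 50 + \frac{25}{\left(-4\right) A} = 92 \cdot 50 + \frac{25}{\left(-4\right) 8} = 4600 + \frac{25}{-32} = 4600 + 25 \left(- \frac{1}{32}\right) = 4600 - \frac{25}{32} = \frac{147175}{32}$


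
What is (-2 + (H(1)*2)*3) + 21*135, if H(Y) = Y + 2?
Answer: 2851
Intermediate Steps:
H(Y) = 2 + Y
(-2 + (H(1)*2)*3) + 21*135 = (-2 + ((2 + 1)*2)*3) + 21*135 = (-2 + (3*2)*3) + 2835 = (-2 + 6*3) + 2835 = (-2 + 18) + 2835 = 16 + 2835 = 2851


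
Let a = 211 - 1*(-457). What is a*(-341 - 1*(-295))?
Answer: -30728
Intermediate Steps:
a = 668 (a = 211 + 457 = 668)
a*(-341 - 1*(-295)) = 668*(-341 - 1*(-295)) = 668*(-341 + 295) = 668*(-46) = -30728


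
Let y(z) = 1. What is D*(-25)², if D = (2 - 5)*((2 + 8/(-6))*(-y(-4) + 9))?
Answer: -10000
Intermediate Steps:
D = -16 (D = (2 - 5)*((2 + 8/(-6))*(-1*1 + 9)) = -3*(2 + 8*(-⅙))*(-1 + 9) = -3*(2 - 4/3)*8 = -2*8 = -3*16/3 = -16)
D*(-25)² = -16*(-25)² = -16*625 = -10000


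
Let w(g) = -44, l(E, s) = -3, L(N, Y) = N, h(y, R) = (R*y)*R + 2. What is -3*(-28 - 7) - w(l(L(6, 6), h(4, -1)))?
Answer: 149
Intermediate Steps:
h(y, R) = 2 + y*R**2 (h(y, R) = y*R**2 + 2 = 2 + y*R**2)
-3*(-28 - 7) - w(l(L(6, 6), h(4, -1))) = -3*(-28 - 7) - 1*(-44) = -3*(-35) + 44 = 105 + 44 = 149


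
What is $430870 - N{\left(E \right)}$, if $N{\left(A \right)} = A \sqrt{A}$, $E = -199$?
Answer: $430870 + 199 i \sqrt{199} \approx 4.3087 \cdot 10^{5} + 2807.2 i$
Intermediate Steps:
$N{\left(A \right)} = A^{\frac{3}{2}}$
$430870 - N{\left(E \right)} = 430870 - \left(-199\right)^{\frac{3}{2}} = 430870 - - 199 i \sqrt{199} = 430870 + 199 i \sqrt{199}$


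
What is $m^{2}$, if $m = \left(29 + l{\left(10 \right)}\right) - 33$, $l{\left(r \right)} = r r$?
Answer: $9216$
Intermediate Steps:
$l{\left(r \right)} = r^{2}$
$m = 96$ ($m = \left(29 + 10^{2}\right) - 33 = \left(29 + 100\right) - 33 = 129 - 33 = 96$)
$m^{2} = 96^{2} = 9216$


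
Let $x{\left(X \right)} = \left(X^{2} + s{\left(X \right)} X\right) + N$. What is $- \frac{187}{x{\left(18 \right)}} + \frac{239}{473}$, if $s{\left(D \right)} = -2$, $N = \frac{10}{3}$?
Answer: $- \frac{56467}{413402} \approx -0.13659$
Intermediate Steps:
$N = \frac{10}{3}$ ($N = 10 \cdot \frac{1}{3} = \frac{10}{3} \approx 3.3333$)
$x{\left(X \right)} = \frac{10}{3} + X^{2} - 2 X$ ($x{\left(X \right)} = \left(X^{2} - 2 X\right) + \frac{10}{3} = \frac{10}{3} + X^{2} - 2 X$)
$- \frac{187}{x{\left(18 \right)}} + \frac{239}{473} = - \frac{187}{\frac{10}{3} + 18^{2} - 36} + \frac{239}{473} = - \frac{187}{\frac{10}{3} + 324 - 36} + 239 \cdot \frac{1}{473} = - \frac{187}{\frac{874}{3}} + \frac{239}{473} = \left(-187\right) \frac{3}{874} + \frac{239}{473} = - \frac{561}{874} + \frac{239}{473} = - \frac{56467}{413402}$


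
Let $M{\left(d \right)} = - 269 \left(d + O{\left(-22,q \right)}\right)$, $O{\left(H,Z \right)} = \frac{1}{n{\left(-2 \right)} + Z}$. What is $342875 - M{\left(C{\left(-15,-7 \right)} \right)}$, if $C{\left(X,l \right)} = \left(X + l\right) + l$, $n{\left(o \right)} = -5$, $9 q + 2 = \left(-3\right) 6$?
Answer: $\frac{21777389}{65} \approx 3.3504 \cdot 10^{5}$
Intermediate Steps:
$q = - \frac{20}{9}$ ($q = - \frac{2}{9} + \frac{\left(-3\right) 6}{9} = - \frac{2}{9} + \frac{1}{9} \left(-18\right) = - \frac{2}{9} - 2 = - \frac{20}{9} \approx -2.2222$)
$O{\left(H,Z \right)} = \frac{1}{-5 + Z}$
$C{\left(X,l \right)} = X + 2 l$
$M{\left(d \right)} = \frac{2421}{65} - 269 d$ ($M{\left(d \right)} = - 269 \left(d + \frac{1}{-5 - \frac{20}{9}}\right) = - 269 \left(d + \frac{1}{- \frac{65}{9}}\right) = - 269 \left(d - \frac{9}{65}\right) = - 269 \left(- \frac{9}{65} + d\right) = \frac{2421}{65} - 269 d$)
$342875 - M{\left(C{\left(-15,-7 \right)} \right)} = 342875 - \left(\frac{2421}{65} - 269 \left(-15 + 2 \left(-7\right)\right)\right) = 342875 - \left(\frac{2421}{65} - 269 \left(-15 - 14\right)\right) = 342875 - \left(\frac{2421}{65} - -7801\right) = 342875 - \left(\frac{2421}{65} + 7801\right) = 342875 - \frac{509486}{65} = \frac{21777389}{65}$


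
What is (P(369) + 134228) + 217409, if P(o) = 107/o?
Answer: 129754160/369 ≈ 3.5164e+5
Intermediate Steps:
(P(369) + 134228) + 217409 = (107/369 + 134228) + 217409 = 49530239/369 + 217409 = 129754160/369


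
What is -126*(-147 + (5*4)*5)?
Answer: 5922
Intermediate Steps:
-126*(-147 + (5*4)*5) = -126*(-147 + 20*5) = -126*(-147 + 100) = -126*(-47) = 5922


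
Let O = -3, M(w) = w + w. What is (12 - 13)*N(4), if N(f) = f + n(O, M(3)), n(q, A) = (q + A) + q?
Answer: -4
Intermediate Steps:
M(w) = 2*w
n(q, A) = A + 2*q (n(q, A) = (A + q) + q = A + 2*q)
N(f) = f (N(f) = f + (2*3 + 2*(-3)) = f + (6 - 6) = f + 0 = f)
(12 - 13)*N(4) = (12 - 13)*4 = -1*4 = -4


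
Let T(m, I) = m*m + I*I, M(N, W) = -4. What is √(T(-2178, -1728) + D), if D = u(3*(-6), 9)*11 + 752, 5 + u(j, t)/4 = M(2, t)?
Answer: 2*√1932506 ≈ 2780.3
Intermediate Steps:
u(j, t) = -36 (u(j, t) = -20 + 4*(-4) = -20 - 16 = -36)
T(m, I) = I² + m² (T(m, I) = m² + I² = I² + m²)
D = 356 (D = -36*11 + 752 = -396 + 752 = 356)
√(T(-2178, -1728) + D) = √(((-1728)² + (-2178)²) + 356) = √((2985984 + 4743684) + 356) = √(7729668 + 356) = √7730024 = 2*√1932506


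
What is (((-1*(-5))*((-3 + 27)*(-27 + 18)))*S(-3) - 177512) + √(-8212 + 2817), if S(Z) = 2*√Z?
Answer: -177512 + I*√5395 - 2160*I*√3 ≈ -1.7751e+5 - 3667.8*I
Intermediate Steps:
(((-1*(-5))*((-3 + 27)*(-27 + 18)))*S(-3) - 177512) + √(-8212 + 2817) = (((-1*(-5))*((-3 + 27)*(-27 + 18)))*(2*√(-3)) - 177512) + √(-8212 + 2817) = ((5*(24*(-9)))*(2*(I*√3)) - 177512) + √(-5395) = ((5*(-216))*(2*I*√3) - 177512) + I*√5395 = (-2160*I*√3 - 177512) + I*√5395 = (-177512 - 2160*I*√3) + I*√5395 = -177512 + I*√5395 - 2160*I*√3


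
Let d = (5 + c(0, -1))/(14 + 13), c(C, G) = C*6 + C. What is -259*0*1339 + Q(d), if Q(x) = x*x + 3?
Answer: 2212/729 ≈ 3.0343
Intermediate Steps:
c(C, G) = 7*C (c(C, G) = 6*C + C = 7*C)
d = 5/27 (d = (5 + 7*0)/(14 + 13) = (5 + 0)/27 = 5*(1/27) = 5/27 ≈ 0.18519)
Q(x) = 3 + x² (Q(x) = x² + 3 = 3 + x²)
-259*0*1339 + Q(d) = -259*0*1339 + (3 + (5/27)²) = 0*1339 + (3 + 25/729) = 0 + 2212/729 = 2212/729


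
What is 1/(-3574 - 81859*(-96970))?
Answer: 1/8284438010 ≈ 1.2071e-10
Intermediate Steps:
1/(-3574 - 81859*(-96970)) = -1/96970/(-85433) = -1/85433*(-1/96970) = 1/8284438010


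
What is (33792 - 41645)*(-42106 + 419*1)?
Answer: 327368011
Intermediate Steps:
(33792 - 41645)*(-42106 + 419*1) = -7853*(-42106 + 419) = -7853*(-41687) = 327368011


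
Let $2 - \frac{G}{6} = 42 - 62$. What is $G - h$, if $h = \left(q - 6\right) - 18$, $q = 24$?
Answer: $132$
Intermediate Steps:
$G = 132$ ($G = 12 - 6 \left(42 - 62\right) = 12 - -120 = 12 + 120 = 132$)
$h = 0$ ($h = \left(24 - 6\right) - 18 = 18 - 18 = 0$)
$G - h = 132 - 0 = 132 + 0 = 132$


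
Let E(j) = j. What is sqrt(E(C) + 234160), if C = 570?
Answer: sqrt(234730) ≈ 484.49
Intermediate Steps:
sqrt(E(C) + 234160) = sqrt(570 + 234160) = sqrt(234730)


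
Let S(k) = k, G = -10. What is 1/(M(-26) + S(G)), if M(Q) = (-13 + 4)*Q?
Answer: 1/224 ≈ 0.0044643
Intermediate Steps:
M(Q) = -9*Q
1/(M(-26) + S(G)) = 1/(-9*(-26) - 10) = 1/(234 - 10) = 1/224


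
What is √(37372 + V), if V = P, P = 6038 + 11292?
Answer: 3*√6078 ≈ 233.88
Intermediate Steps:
P = 17330
V = 17330
√(37372 + V) = √(37372 + 17330) = √54702 = 3*√6078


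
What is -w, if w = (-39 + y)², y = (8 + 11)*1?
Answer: -400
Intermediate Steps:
y = 19 (y = 19*1 = 19)
w = 400 (w = (-39 + 19)² = (-20)² = 400)
-w = -1*400 = -400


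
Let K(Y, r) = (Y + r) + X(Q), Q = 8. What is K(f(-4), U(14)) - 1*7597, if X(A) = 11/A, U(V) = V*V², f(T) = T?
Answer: -38845/8 ≈ -4855.6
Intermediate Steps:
U(V) = V³
K(Y, r) = 11/8 + Y + r (K(Y, r) = (Y + r) + 11/8 = 11/8 + Y + r)
K(f(-4), U(14)) - 1*7597 = (11/8 - 4 + 14³) - 1*7597 = (11/8 - 4 + 2744) - 7597 = 21931/8 - 7597 = -38845/8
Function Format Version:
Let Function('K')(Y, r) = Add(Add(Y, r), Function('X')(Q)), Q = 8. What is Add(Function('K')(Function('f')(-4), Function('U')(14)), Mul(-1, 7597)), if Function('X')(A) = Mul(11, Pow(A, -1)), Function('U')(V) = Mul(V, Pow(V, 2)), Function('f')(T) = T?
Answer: Rational(-38845, 8) ≈ -4855.6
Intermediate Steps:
Function('U')(V) = Pow(V, 3)
Function('K')(Y, r) = Add(Rational(11, 8), Y, r) (Function('K')(Y, r) = Add(Add(Y, r), Mul(11, Pow(8, -1))) = Add(Add(Y, r), Mul(11, Rational(1, 8))) = Add(Add(Y, r), Rational(11, 8)) = Add(Rational(11, 8), Y, r))
Add(Function('K')(Function('f')(-4), Function('U')(14)), Mul(-1, 7597)) = Add(Add(Rational(11, 8), -4, Pow(14, 3)), Mul(-1, 7597)) = Add(Add(Rational(11, 8), -4, 2744), -7597) = Add(Rational(21931, 8), -7597) = Rational(-38845, 8)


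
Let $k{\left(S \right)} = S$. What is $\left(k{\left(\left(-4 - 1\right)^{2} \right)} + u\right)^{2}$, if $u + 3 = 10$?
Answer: $1024$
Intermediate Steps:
$u = 7$ ($u = -3 + 10 = 7$)
$\left(k{\left(\left(-4 - 1\right)^{2} \right)} + u\right)^{2} = \left(\left(-4 - 1\right)^{2} + 7\right)^{2} = \left(\left(-5\right)^{2} + 7\right)^{2} = \left(25 + 7\right)^{2} = 32^{2} = 1024$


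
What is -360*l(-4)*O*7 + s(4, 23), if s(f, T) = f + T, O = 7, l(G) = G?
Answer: 70587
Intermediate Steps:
s(f, T) = T + f
-360*l(-4)*O*7 + s(4, 23) = -360*(-4*7)*7 + (23 + 4) = -(-10080)*7 + 27 = -360*(-196) + 27 = 70560 + 27 = 70587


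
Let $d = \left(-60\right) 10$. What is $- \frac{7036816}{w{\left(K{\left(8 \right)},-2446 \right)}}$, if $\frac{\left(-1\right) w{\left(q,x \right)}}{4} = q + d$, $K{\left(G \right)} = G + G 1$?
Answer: $- \frac{439801}{146} \approx -3012.3$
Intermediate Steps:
$d = -600$
$K{\left(G \right)} = 2 G$ ($K{\left(G \right)} = G + G = 2 G$)
$w{\left(q,x \right)} = 2400 - 4 q$ ($w{\left(q,x \right)} = - 4 \left(q - 600\right) = - 4 \left(-600 + q\right) = 2400 - 4 q$)
$- \frac{7036816}{w{\left(K{\left(8 \right)},-2446 \right)}} = - \frac{7036816}{2400 - 4 \cdot 2 \cdot 8} = - \frac{7036816}{2400 - 64} = - \frac{7036816}{2336} = \left(-7036816\right) \frac{1}{2336} = - \frac{439801}{146}$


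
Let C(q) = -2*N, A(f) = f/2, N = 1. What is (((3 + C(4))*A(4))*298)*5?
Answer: 2980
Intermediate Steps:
A(f) = f/2 (A(f) = f*(1/2) = f/2)
C(q) = -2 (C(q) = -2*1 = -2)
(((3 + C(4))*A(4))*298)*5 = (((3 - 2)*((1/2)*4))*298)*5 = ((1*2)*298)*5 = (2*298)*5 = 596*5 = 2980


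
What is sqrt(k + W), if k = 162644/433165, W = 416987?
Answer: sqrt(78240140719589335)/433165 ≈ 645.75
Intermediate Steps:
k = 162644/433165 (k = 162644*(1/433165) = 162644/433165 ≈ 0.37548)
sqrt(k + W) = sqrt(162644/433165 + 416987) = sqrt(180624336499/433165) = sqrt(78240140719589335)/433165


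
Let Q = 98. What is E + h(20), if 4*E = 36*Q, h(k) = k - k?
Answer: 882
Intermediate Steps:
h(k) = 0
E = 882 (E = (36*98)/4 = (¼)*3528 = 882)
E + h(20) = 882 + 0 = 882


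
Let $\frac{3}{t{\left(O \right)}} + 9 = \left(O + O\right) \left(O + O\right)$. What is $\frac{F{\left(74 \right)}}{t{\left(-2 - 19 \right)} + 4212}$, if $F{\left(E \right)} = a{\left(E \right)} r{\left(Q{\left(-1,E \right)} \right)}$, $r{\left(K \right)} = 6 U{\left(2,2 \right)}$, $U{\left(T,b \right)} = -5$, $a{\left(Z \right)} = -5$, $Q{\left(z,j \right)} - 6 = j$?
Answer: $\frac{87750}{2464021} \approx 0.035613$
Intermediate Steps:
$Q{\left(z,j \right)} = 6 + j$
$t{\left(O \right)} = \frac{3}{-9 + 4 O^{2}}$ ($t{\left(O \right)} = \frac{3}{-9 + \left(O + O\right) \left(O + O\right)} = \frac{3}{-9 + 2 O 2 O} = \frac{3}{-9 + 4 O^{2}}$)
$r{\left(K \right)} = -30$ ($r{\left(K \right)} = 6 \left(-5\right) = -30$)
$F{\left(E \right)} = 150$ ($F{\left(E \right)} = \left(-5\right) \left(-30\right) = 150$)
$\frac{F{\left(74 \right)}}{t{\left(-2 - 19 \right)} + 4212} = \frac{150}{\frac{3}{-9 + 4 \left(-2 - 19\right)^{2}} + 4212} = \frac{150}{\frac{3}{-9 + 4 \left(-21\right)^{2}} + 4212} = \frac{150}{\frac{3}{-9 + 4 \cdot 441} + 4212} = \frac{150}{\frac{3}{-9 + 1764} + 4212} = \frac{150}{\frac{3}{1755} + 4212} = \frac{150}{3 \cdot \frac{1}{1755} + 4212} = \frac{150}{\frac{1}{585} + 4212} = \frac{150}{\frac{2464021}{585}} = 150 \cdot \frac{585}{2464021} = \frac{87750}{2464021}$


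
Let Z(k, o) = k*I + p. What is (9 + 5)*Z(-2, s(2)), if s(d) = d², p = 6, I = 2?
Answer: 28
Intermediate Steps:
Z(k, o) = 6 + 2*k (Z(k, o) = k*2 + 6 = 2*k + 6 = 6 + 2*k)
(9 + 5)*Z(-2, s(2)) = (9 + 5)*(6 + 2*(-2)) = 14*(6 - 4) = 14*2 = 28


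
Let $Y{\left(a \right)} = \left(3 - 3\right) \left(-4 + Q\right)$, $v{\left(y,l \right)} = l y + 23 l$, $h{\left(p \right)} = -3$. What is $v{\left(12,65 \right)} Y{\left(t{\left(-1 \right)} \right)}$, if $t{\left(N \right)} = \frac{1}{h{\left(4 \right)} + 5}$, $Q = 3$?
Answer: $0$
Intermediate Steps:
$t{\left(N \right)} = \frac{1}{2}$ ($t{\left(N \right)} = \frac{1}{-3 + 5} = \frac{1}{2}$)
$v{\left(y,l \right)} = 23 l + l y$
$Y{\left(a \right)} = 0$ ($Y{\left(a \right)} = \left(3 - 3\right) \left(-4 + 3\right) = 0 \left(-1\right) = 0$)
$v{\left(12,65 \right)} Y{\left(t{\left(-1 \right)} \right)} = 65 \left(23 + 12\right) 0 = 65 \cdot 35 \cdot 0 = 2275 \cdot 0 = 0$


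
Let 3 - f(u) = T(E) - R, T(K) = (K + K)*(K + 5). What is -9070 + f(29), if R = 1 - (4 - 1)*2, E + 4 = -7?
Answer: -9204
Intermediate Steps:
E = -11 (E = -4 - 7 = -11)
T(K) = 2*K*(5 + K) (T(K) = (2*K)*(5 + K) = 2*K*(5 + K))
R = -5 (R = 1 - 3*2 = 1 - 1*6 = 1 - 6 = -5)
f(u) = -134 (f(u) = 3 - (2*(-11)*(5 - 11) - 1*(-5)) = 3 - (2*(-11)*(-6) + 5) = 3 - (132 + 5) = 3 - 1*137 = 3 - 137 = -134)
-9070 + f(29) = -9070 - 134 = -9204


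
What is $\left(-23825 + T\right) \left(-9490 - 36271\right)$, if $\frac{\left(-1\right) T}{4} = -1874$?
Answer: $747231369$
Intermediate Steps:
$T = 7496$ ($T = \left(-4\right) \left(-1874\right) = 7496$)
$\left(-23825 + T\right) \left(-9490 - 36271\right) = \left(-23825 + 7496\right) \left(-9490 - 36271\right) = \left(-16329\right) \left(-45761\right) = 747231369$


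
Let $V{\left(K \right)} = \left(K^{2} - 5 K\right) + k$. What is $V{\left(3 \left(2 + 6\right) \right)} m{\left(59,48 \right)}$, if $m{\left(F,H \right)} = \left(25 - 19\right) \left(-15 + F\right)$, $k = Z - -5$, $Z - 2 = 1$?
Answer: $122496$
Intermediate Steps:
$Z = 3$ ($Z = 2 + 1 = 3$)
$k = 8$ ($k = 3 - -5 = 3 + 5 = 8$)
$m{\left(F,H \right)} = -90 + 6 F$ ($m{\left(F,H \right)} = 6 \left(-15 + F\right) = -90 + 6 F$)
$V{\left(K \right)} = 8 + K^{2} - 5 K$ ($V{\left(K \right)} = \left(K^{2} - 5 K\right) + 8 = 8 + K^{2} - 5 K$)
$V{\left(3 \left(2 + 6\right) \right)} m{\left(59,48 \right)} = \left(8 + \left(3 \left(2 + 6\right)\right)^{2} - 5 \cdot 3 \left(2 + 6\right)\right) \left(-90 + 6 \cdot 59\right) = \left(8 + \left(3 \cdot 8\right)^{2} - 5 \cdot 3 \cdot 8\right) \left(-90 + 354\right) = \left(8 + 24^{2} - 120\right) 264 = \left(8 + 576 - 120\right) 264 = 464 \cdot 264 = 122496$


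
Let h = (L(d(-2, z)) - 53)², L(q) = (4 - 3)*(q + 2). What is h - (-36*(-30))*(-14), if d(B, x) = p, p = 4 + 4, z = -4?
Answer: 16969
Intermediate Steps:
p = 8
d(B, x) = 8
L(q) = 2 + q (L(q) = 1*(2 + q) = 2 + q)
h = 1849 (h = ((2 + 8) - 53)² = (10 - 53)² = (-43)² = 1849)
h - (-36*(-30))*(-14) = 1849 - (-36*(-30))*(-14) = 1849 - 1080*(-14) = 1849 - 1*(-15120) = 1849 + 15120 = 16969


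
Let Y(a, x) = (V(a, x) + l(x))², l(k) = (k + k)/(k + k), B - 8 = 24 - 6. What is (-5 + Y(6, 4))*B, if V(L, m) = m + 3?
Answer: 1534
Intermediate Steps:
V(L, m) = 3 + m
B = 26 (B = 8 + (24 - 6) = 8 + 18 = 26)
l(k) = 1 (l(k) = (2*k)/((2*k)) = (2*k)*(1/(2*k)) = 1)
Y(a, x) = (4 + x)² (Y(a, x) = ((3 + x) + 1)² = (4 + x)²)
(-5 + Y(6, 4))*B = (-5 + (4 + 4)²)*26 = (-5 + 8²)*26 = (-5 + 64)*26 = 59*26 = 1534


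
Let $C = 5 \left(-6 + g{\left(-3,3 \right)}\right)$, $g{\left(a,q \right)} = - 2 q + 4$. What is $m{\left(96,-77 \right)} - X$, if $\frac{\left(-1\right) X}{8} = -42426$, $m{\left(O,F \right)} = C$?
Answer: $-339448$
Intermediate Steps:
$g{\left(a,q \right)} = 4 - 2 q$
$C = -40$ ($C = 5 \left(-6 + \left(4 - 6\right)\right) = 5 \left(-6 - 2\right) = 5 \left(-8\right) = -40$)
$m{\left(O,F \right)} = -40$
$X = 339408$ ($X = \left(-8\right) \left(-42426\right) = 339408$)
$m{\left(96,-77 \right)} - X = -40 - 339408 = -339448$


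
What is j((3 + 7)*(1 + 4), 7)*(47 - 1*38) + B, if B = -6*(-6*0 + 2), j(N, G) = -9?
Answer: -93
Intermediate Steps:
B = -12 (B = -6*(-2*3*0 + 2) = -6*(-6*0 + 2) = -6*(0 + 2) = -6*2 = -12)
j((3 + 7)*(1 + 4), 7)*(47 - 1*38) + B = -9*(47 - 1*38) - 12 = -9*(47 - 38) - 12 = -9*9 - 12 = -81 - 12 = -93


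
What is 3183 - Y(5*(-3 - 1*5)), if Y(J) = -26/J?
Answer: 63647/20 ≈ 3182.4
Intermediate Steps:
3183 - Y(5*(-3 - 1*5)) = 3183 - (-26)/(5*(-3 - 1*5)) = 3183 - (-26)/(5*(-3 - 5)) = 3183 - (-26)/(5*(-8)) = 3183 - (-26)/(-40) = 3183 - (-26)*(-1)/40 = 3183 - 1*13/20 = 3183 - 13/20 = 63647/20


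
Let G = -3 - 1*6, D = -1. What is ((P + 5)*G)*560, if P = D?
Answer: -20160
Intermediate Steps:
P = -1
G = -9 (G = -3 - 6 = -9)
((P + 5)*G)*560 = ((-1 + 5)*(-9))*560 = (4*(-9))*560 = -36*560 = -20160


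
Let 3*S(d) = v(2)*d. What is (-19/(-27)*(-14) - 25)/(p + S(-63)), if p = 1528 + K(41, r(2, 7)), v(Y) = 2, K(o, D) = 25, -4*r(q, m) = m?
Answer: -941/40797 ≈ -0.023065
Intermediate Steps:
r(q, m) = -m/4
S(d) = 2*d/3 (S(d) = (2*d)/3 = 2*d/3)
p = 1553 (p = 1528 + 25 = 1553)
(-19/(-27)*(-14) - 25)/(p + S(-63)) = (-19/(-27)*(-14) - 25)/(1553 + (2/3)*(-63)) = (-19*(-1/27)*(-14) - 25)/(1553 - 42) = ((19/27)*(-14) - 25)/1511 = (-266/27 - 25)*(1/1511) = -941/27*1/1511 = -941/40797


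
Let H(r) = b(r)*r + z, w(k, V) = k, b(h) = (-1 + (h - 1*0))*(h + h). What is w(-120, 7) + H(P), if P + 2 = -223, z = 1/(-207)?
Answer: -4736702341/207 ≈ -2.2883e+7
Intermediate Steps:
z = -1/207 ≈ -0.0048309
b(h) = 2*h*(-1 + h) (b(h) = (-1 + (h + 0))*(2*h) = (-1 + h)*(2*h) = 2*h*(-1 + h))
P = -225 (P = -2 - 223 = -225)
H(r) = -1/207 + 2*r²*(-1 + r) (H(r) = (2*r*(-1 + r))*r - 1/207 = 2*r²*(-1 + r) - 1/207 = -1/207 + 2*r²*(-1 + r))
w(-120, 7) + H(P) = -120 + (-1/207 + 2*(-225)²*(-1 - 225)) = -120 + (-1/207 + 2*50625*(-226)) = -120 + (-1/207 - 22882500) = -120 - 4736677501/207 = -4736702341/207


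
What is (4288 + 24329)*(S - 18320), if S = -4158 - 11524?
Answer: -973035234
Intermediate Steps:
S = -15682
(4288 + 24329)*(S - 18320) = (4288 + 24329)*(-15682 - 18320) = 28617*(-34002) = -973035234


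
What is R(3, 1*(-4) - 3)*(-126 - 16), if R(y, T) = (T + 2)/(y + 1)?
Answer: 355/2 ≈ 177.50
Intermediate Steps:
R(y, T) = (2 + T)/(1 + y)
R(3, 1*(-4) - 3)*(-126 - 16) = ((2 + (1*(-4) - 3))/(1 + 3))*(-126 - 16) = ((2 + (-4 - 3))/4)*(-142) = ((2 - 7)/4)*(-142) = ((¼)*(-5))*(-142) = -5/4*(-142) = 355/2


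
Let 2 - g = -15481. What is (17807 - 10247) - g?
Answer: -7923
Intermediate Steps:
g = 15483 (g = 2 - 1*(-15481) = 2 + 15481 = 15483)
(17807 - 10247) - g = (17807 - 10247) - 1*15483 = 7560 - 15483 = -7923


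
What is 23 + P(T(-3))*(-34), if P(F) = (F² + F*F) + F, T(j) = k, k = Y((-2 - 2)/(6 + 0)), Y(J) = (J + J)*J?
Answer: -4937/81 ≈ -60.951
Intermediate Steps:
Y(J) = 2*J² (Y(J) = (2*J)*J = 2*J²)
k = 8/9 (k = 2*((-2 - 2)/(6 + 0))² = 2*(-4/6)² = 2*(-4*⅙)² = 2*(-⅔)² = 2*(4/9) = 8/9 ≈ 0.88889)
T(j) = 8/9
P(F) = F + 2*F² (P(F) = (F² + F²) + F = 2*F² + F = F + 2*F²)
23 + P(T(-3))*(-34) = 23 + (8*(1 + 2*(8/9))/9)*(-34) = 23 + (8*(1 + 16/9)/9)*(-34) = 23 + ((8/9)*(25/9))*(-34) = 23 + (200/81)*(-34) = 23 - 6800/81 = -4937/81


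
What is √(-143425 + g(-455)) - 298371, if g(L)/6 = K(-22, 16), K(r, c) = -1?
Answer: -298371 + I*√143431 ≈ -2.9837e+5 + 378.72*I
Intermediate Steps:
g(L) = -6 (g(L) = 6*(-1) = -6)
√(-143425 + g(-455)) - 298371 = √(-143425 - 6) - 298371 = √(-143431) - 298371 = I*√143431 - 298371 = -298371 + I*√143431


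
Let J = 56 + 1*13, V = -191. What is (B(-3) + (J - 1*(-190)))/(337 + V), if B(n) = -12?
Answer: 247/146 ≈ 1.6918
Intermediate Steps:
J = 69 (J = 56 + 13 = 69)
(B(-3) + (J - 1*(-190)))/(337 + V) = (-12 + (69 - 1*(-190)))/(337 - 191) = (-12 + (69 + 190))/146 = (-12 + 259)*(1/146) = 247*(1/146) = 247/146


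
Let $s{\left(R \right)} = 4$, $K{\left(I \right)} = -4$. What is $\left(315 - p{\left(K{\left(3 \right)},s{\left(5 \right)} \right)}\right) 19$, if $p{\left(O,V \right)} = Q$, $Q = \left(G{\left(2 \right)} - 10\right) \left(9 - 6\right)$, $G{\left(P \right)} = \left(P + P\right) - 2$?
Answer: $6441$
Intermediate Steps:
$G{\left(P \right)} = -2 + 2 P$ ($G{\left(P \right)} = 2 P - 2 = -2 + 2 P$)
$Q = -24$ ($Q = \left(\left(-2 + 2 \cdot 2\right) - 10\right) \left(9 - 6\right) = \left(\left(-2 + 4\right) - 10\right) 3 = \left(2 - 10\right) 3 = \left(-8\right) 3 = -24$)
$p{\left(O,V \right)} = -24$
$\left(315 - p{\left(K{\left(3 \right)},s{\left(5 \right)} \right)}\right) 19 = \left(315 - -24\right) 19 = \left(315 + 24\right) 19 = 339 \cdot 19 = 6441$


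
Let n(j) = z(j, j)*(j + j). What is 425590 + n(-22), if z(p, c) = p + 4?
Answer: 426382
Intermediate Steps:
z(p, c) = 4 + p
n(j) = 2*j*(4 + j) (n(j) = (4 + j)*(j + j) = (4 + j)*(2*j) = 2*j*(4 + j))
425590 + n(-22) = 425590 + 2*(-22)*(4 - 22) = 425590 + 2*(-22)*(-18) = 425590 + 792 = 426382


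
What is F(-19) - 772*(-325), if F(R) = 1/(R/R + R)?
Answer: 4516199/18 ≈ 2.5090e+5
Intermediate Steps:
F(R) = 1/(1 + R)
F(-19) - 772*(-325) = 1/(1 - 19) - 772*(-325) = 1/(-18) + 250900 = -1/18 + 250900 = 4516199/18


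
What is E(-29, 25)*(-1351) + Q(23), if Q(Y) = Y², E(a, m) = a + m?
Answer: 5933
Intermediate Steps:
E(-29, 25)*(-1351) + Q(23) = (-29 + 25)*(-1351) + 23² = -4*(-1351) + 529 = 5404 + 529 = 5933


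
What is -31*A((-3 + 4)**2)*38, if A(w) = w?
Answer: -1178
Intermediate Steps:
-31*A((-3 + 4)**2)*38 = -31*(-3 + 4)**2*38 = -31*1**2*38 = -31*1*38 = -31*38 = -1178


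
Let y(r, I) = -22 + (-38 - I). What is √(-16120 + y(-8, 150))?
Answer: I*√16330 ≈ 127.79*I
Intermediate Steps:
y(r, I) = -60 - I
√(-16120 + y(-8, 150)) = √(-16120 + (-60 - 1*150)) = √(-16120 + (-60 - 150)) = √(-16120 - 210) = √(-16330) = I*√16330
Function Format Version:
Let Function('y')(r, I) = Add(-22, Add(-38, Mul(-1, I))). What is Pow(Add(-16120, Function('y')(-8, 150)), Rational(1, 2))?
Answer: Mul(I, Pow(16330, Rational(1, 2))) ≈ Mul(127.79, I)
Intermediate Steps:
Function('y')(r, I) = Add(-60, Mul(-1, I))
Pow(Add(-16120, Function('y')(-8, 150)), Rational(1, 2)) = Pow(Add(-16120, Add(-60, Mul(-1, 150))), Rational(1, 2)) = Pow(Add(-16120, Add(-60, -150)), Rational(1, 2)) = Pow(Add(-16120, -210), Rational(1, 2)) = Pow(-16330, Rational(1, 2)) = Mul(I, Pow(16330, Rational(1, 2)))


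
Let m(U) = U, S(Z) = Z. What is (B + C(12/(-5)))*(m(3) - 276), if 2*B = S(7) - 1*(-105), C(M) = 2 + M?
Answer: -75894/5 ≈ -15179.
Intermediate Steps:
B = 56 (B = (7 - 1*(-105))/2 = (7 + 105)/2 = (1/2)*112 = 56)
(B + C(12/(-5)))*(m(3) - 276) = (56 + (2 + 12/(-5)))*(3 - 276) = (56 + (2 + 12*(-1/5)))*(-273) = (56 + (2 - 12/5))*(-273) = (56 - 2/5)*(-273) = (278/5)*(-273) = -75894/5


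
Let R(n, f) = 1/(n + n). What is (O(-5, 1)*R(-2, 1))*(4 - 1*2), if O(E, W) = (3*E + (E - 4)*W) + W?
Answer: 23/2 ≈ 11.500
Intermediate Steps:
O(E, W) = W + 3*E + W*(-4 + E) (O(E, W) = (3*E + (-4 + E)*W) + W = (3*E + W*(-4 + E)) + W = W + 3*E + W*(-4 + E))
R(n, f) = 1/(2*n)
(O(-5, 1)*R(-2, 1))*(4 - 1*2) = ((-3*1 + 3*(-5) - 5*1)*((1/2)/(-2)))*(4 - 1*2) = ((-3 - 15 - 5)*((1/2)*(-1/2)))*(4 - 2) = -23*(-1/4)*2 = (23/4)*2 = 23/2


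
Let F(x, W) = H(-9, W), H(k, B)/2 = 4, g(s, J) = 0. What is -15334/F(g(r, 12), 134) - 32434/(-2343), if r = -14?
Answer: -17834045/9372 ≈ -1902.9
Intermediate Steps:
H(k, B) = 8 (H(k, B) = 2*4 = 8)
F(x, W) = 8
-15334/F(g(r, 12), 134) - 32434/(-2343) = -15334/8 - 32434/(-2343) = -15334*⅛ - 32434*(-1/2343) = -7667/4 + 32434/2343 = -17834045/9372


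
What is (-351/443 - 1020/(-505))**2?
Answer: 3016316241/2001936049 ≈ 1.5067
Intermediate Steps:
(-351/443 - 1020/(-505))**2 = (-351*1/443 - 1020*(-1/505))**2 = (-351/443 + 204/101)**2 = (54921/44743)**2 = 3016316241/2001936049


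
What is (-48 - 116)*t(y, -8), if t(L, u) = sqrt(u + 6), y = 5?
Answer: -164*I*sqrt(2) ≈ -231.93*I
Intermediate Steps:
t(L, u) = sqrt(6 + u)
(-48 - 116)*t(y, -8) = (-48 - 116)*sqrt(6 - 8) = -164*I*sqrt(2)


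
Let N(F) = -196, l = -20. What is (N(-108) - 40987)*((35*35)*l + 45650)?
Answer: -871020450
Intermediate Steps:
(N(-108) - 40987)*((35*35)*l + 45650) = (-196 - 40987)*((35*35)*(-20) + 45650) = -41183*(1225*(-20) + 45650) = -41183*(-24500 + 45650) = -41183*21150 = -871020450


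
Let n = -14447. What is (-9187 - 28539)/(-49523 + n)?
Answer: 18863/31985 ≈ 0.58975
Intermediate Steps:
(-9187 - 28539)/(-49523 + n) = (-9187 - 28539)/(-49523 - 14447) = -37726/(-63970) = -37726*(-1/63970) = 18863/31985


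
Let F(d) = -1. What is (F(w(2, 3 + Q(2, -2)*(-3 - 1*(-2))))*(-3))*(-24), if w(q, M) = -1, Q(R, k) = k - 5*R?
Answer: -72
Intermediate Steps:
(F(w(2, 3 + Q(2, -2)*(-3 - 1*(-2))))*(-3))*(-24) = -1*(-3)*(-24) = 3*(-24) = -72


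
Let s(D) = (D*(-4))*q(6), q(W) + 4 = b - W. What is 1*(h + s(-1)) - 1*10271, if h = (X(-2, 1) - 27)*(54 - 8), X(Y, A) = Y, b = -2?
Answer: -11653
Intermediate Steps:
q(W) = -6 - W (q(W) = -4 + (-2 - W) = -6 - W)
h = -1334 (h = (-2 - 27)*(54 - 8) = -29*46 = -1334)
s(D) = 48*D (s(D) = (D*(-4))*(-6 - 1*6) = (-4*D)*(-6 - 6) = -4*D*(-12) = 48*D)
1*(h + s(-1)) - 1*10271 = 1*(-1334 + 48*(-1)) - 1*10271 = 1*(-1334 - 48) - 10271 = 1*(-1382) - 10271 = -1382 - 10271 = -11653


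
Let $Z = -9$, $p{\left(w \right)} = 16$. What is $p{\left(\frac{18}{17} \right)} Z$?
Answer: $-144$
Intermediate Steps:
$p{\left(\frac{18}{17} \right)} Z = 16 \left(-9\right) = -144$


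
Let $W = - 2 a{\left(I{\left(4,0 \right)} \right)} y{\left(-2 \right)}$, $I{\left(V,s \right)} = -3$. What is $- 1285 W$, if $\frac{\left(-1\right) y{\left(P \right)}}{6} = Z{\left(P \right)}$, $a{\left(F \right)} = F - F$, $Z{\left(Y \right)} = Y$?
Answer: $0$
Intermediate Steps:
$a{\left(F \right)} = 0$
$y{\left(P \right)} = - 6 P$
$W = 0$ ($W = \left(-2\right) 0 \left(\left(-6\right) \left(-2\right)\right) = 0 \cdot 12 = 0$)
$- 1285 W = \left(-1285\right) 0 = 0$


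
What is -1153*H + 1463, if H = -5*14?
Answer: 82173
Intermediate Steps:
H = -70
-1153*H + 1463 = -1153*(-70) + 1463 = 80710 + 1463 = 82173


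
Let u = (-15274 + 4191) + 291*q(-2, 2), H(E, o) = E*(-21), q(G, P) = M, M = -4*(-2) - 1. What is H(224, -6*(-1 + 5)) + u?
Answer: -13750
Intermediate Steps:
M = 7 (M = 8 - 1 = 7)
q(G, P) = 7
H(E, o) = -21*E
u = -9046 (u = (-15274 + 4191) + 291*7 = -11083 + 2037 = -9046)
H(224, -6*(-1 + 5)) + u = -21*224 - 9046 = -4704 - 9046 = -13750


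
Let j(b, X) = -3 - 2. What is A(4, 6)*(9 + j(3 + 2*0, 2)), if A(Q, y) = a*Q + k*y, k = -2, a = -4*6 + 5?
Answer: -352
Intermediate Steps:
j(b, X) = -5
a = -19 (a = -24 + 5 = -19)
A(Q, y) = -19*Q - 2*y
A(4, 6)*(9 + j(3 + 2*0, 2)) = (-19*4 - 2*6)*(9 - 5) = (-76 - 12)*4 = -88*4 = -352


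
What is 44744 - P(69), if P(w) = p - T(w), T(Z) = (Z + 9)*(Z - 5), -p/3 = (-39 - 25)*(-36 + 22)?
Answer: 52424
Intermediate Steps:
p = -2688 (p = -3*(-39 - 25)*(-36 + 22) = -(-192)*(-14) = -3*896 = -2688)
T(Z) = (-5 + Z)*(9 + Z) (T(Z) = (9 + Z)*(-5 + Z) = (-5 + Z)*(9 + Z))
P(w) = -2643 - w**2 - 4*w (P(w) = -2688 - (-45 + w**2 + 4*w) = -2688 + (45 - w**2 - 4*w) = -2643 - w**2 - 4*w)
44744 - P(69) = 44744 - (-2643 - 1*69**2 - 4*69) = 44744 - (-2643 - 1*4761 - 276) = 44744 - (-2643 - 4761 - 276) = 44744 - 1*(-7680) = 44744 + 7680 = 52424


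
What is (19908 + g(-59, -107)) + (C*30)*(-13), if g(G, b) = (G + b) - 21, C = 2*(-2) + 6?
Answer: 18941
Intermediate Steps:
C = 2 (C = -4 + 6 = 2)
g(G, b) = -21 + G + b
(19908 + g(-59, -107)) + (C*30)*(-13) = (19908 + (-21 - 59 - 107)) + (2*30)*(-13) = (19908 - 187) + 60*(-13) = 19721 - 780 = 18941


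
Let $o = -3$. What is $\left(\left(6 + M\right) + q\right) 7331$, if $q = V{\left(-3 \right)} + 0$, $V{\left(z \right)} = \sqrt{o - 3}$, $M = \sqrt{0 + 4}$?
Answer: $58648 + 7331 i \sqrt{6} \approx 58648.0 + 17957.0 i$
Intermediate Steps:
$M = 2$ ($M = \sqrt{4} = 2$)
$V{\left(z \right)} = i \sqrt{6}$ ($V{\left(z \right)} = \sqrt{-3 - 3} = \sqrt{-6} = i \sqrt{6}$)
$q = i \sqrt{6}$ ($q = i \sqrt{6} + 0 = i \sqrt{6} \approx 2.4495 i$)
$\left(\left(6 + M\right) + q\right) 7331 = \left(\left(6 + 2\right) + i \sqrt{6}\right) 7331 = \left(8 + i \sqrt{6}\right) 7331 = 58648 + 7331 i \sqrt{6}$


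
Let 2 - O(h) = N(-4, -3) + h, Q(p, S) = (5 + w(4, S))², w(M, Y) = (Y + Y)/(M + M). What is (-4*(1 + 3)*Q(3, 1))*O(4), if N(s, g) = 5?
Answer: 3087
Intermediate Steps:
w(M, Y) = Y/M (w(M, Y) = (2*Y)/((2*M)) = (2*Y)*(1/(2*M)) = Y/M)
Q(p, S) = (5 + S/4)²
O(h) = -3 - h (O(h) = 2 - (5 + h) = 2 + (-5 - h) = -3 - h)
(-4*(1 + 3)*Q(3, 1))*O(4) = (-4*(1 + 3)*(20 + 1)²/16)*(-3 - 1*4) = (-16*(1/16)*21²)*(-3 - 4) = -16*(1/16)*441*(-7) = -16*441/16*(-7) = -4*441/4*(-7) = -441*(-7) = 3087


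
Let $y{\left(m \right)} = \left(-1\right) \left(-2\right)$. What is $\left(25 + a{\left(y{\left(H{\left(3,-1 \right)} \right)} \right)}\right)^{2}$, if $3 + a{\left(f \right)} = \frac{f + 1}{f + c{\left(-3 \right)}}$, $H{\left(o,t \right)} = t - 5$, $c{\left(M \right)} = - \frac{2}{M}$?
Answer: $\frac{34225}{64} \approx 534.77$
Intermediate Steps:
$H{\left(o,t \right)} = -5 + t$ ($H{\left(o,t \right)} = t - 5 = -5 + t$)
$y{\left(m \right)} = 2$
$a{\left(f \right)} = -3 + \frac{1 + f}{\frac{2}{3} + f}$ ($a{\left(f \right)} = -3 + \frac{f + 1}{f - \frac{2}{-3}} = -3 + \frac{1 + f}{f - - \frac{2}{3}} = -3 + \frac{1 + f}{f + \frac{2}{3}} = -3 + \frac{1 + f}{\frac{2}{3} + f}$)
$\left(25 + a{\left(y{\left(H{\left(3,-1 \right)} \right)} \right)}\right)^{2} = \left(25 + \frac{3 \left(-1 - 4\right)}{2 + 3 \cdot 2}\right)^{2} = \left(25 + \frac{3 \left(-1 - 4\right)}{2 + 6}\right)^{2} = \left(25 + 3 \cdot \frac{1}{8} \left(-5\right)\right)^{2} = \left(25 - \frac{15}{8}\right)^{2} = \left(\frac{185}{8}\right)^{2} = \frac{34225}{64}$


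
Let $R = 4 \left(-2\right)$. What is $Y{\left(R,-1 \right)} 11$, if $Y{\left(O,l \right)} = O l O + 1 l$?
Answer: $-715$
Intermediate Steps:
$R = -8$
$Y{\left(O,l \right)} = l + l O^{2}$ ($Y{\left(O,l \right)} = l O^{2} + l = l + l O^{2}$)
$Y{\left(R,-1 \right)} 11 = - (1 + \left(-8\right)^{2}) 11 = - (1 + 64) 11 = \left(-1\right) 65 \cdot 11 = \left(-65\right) 11 = -715$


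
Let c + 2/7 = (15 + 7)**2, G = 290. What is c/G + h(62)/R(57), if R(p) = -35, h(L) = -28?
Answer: 501/203 ≈ 2.4680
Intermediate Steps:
c = 3386/7 (c = -2/7 + (15 + 7)**2 = -2/7 + 22**2 = -2/7 + 484 = 3386/7 ≈ 483.71)
c/G + h(62)/R(57) = (3386/7)/290 - 28/(-35) = (3386/7)*(1/290) - 28*(-1/35) = 1693/1015 + 4/5 = 501/203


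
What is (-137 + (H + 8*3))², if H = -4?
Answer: 13689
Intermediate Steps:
(-137 + (H + 8*3))² = (-137 + (-4 + 8*3))² = (-137 + (-4 + 24))² = (-137 + 20)² = (-117)² = 13689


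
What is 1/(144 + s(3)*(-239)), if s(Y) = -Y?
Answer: 1/861 ≈ 0.0011614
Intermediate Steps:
1/(144 + s(3)*(-239)) = 1/(144 - 1*3*(-239)) = 1/(144 - 3*(-239)) = 1/(144 + 717) = 1/861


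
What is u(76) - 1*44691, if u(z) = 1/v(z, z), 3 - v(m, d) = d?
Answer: -3262444/73 ≈ -44691.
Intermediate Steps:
v(m, d) = 3 - d
u(z) = 1/(3 - z)
u(76) - 1*44691 = -1/(-3 + 76) - 1*44691 = -1/73 - 44691 = -3262444/73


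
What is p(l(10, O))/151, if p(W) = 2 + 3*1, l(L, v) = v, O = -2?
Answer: 5/151 ≈ 0.033113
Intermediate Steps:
p(W) = 5 (p(W) = 2 + 3 = 5)
p(l(10, O))/151 = 5/151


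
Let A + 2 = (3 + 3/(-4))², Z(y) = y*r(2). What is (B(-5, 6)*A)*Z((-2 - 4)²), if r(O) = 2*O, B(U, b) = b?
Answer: 2646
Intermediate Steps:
Z(y) = 4*y (Z(y) = y*(2*2) = y*4 = 4*y)
A = 49/16 (A = -2 + (3 + 3/(-4))² = -2 + (3 + 3*(-¼))² = -2 + (3 - ¾)² = -2 + (9/4)² = -2 + 81/16 = 49/16 ≈ 3.0625)
(B(-5, 6)*A)*Z((-2 - 4)²) = (6*(49/16))*(4*(-2 - 4)²) = 147*(4*(-6)²)/8 = 147*(4*36)/8 = (147/8)*144 = 2646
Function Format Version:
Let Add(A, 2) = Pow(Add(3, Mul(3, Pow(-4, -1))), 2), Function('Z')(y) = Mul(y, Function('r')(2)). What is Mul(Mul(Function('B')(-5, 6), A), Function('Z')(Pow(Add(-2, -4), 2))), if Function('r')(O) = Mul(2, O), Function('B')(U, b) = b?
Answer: 2646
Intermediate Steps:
Function('Z')(y) = Mul(4, y) (Function('Z')(y) = Mul(y, Mul(2, 2)) = Mul(y, 4) = Mul(4, y))
A = Rational(49, 16) (A = Add(-2, Pow(Add(3, Mul(3, Pow(-4, -1))), 2)) = Add(-2, Pow(Add(3, Mul(3, Rational(-1, 4))), 2)) = Add(-2, Pow(Add(3, Rational(-3, 4)), 2)) = Add(-2, Pow(Rational(9, 4), 2)) = Add(-2, Rational(81, 16)) = Rational(49, 16) ≈ 3.0625)
Mul(Mul(Function('B')(-5, 6), A), Function('Z')(Pow(Add(-2, -4), 2))) = Mul(Mul(6, Rational(49, 16)), Mul(4, Pow(Add(-2, -4), 2))) = Mul(Rational(147, 8), Mul(4, Pow(-6, 2))) = Mul(Rational(147, 8), Mul(4, 36)) = Mul(Rational(147, 8), 144) = 2646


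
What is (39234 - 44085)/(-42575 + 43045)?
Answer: -4851/470 ≈ -10.321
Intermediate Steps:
(39234 - 44085)/(-42575 + 43045) = -4851/470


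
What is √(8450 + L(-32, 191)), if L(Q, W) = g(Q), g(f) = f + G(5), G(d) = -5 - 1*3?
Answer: 29*√10 ≈ 91.706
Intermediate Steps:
G(d) = -8 (G(d) = -5 - 3 = -8)
g(f) = -8 + f (g(f) = f - 8 = -8 + f)
L(Q, W) = -8 + Q
√(8450 + L(-32, 191)) = √(8450 + (-8 - 32)) = √(8450 - 40) = √8410 = 29*√10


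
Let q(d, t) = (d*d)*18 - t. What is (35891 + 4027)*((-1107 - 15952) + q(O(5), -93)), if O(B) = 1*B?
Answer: -659285688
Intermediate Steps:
O(B) = B
q(d, t) = -t + 18*d² (q(d, t) = d²*18 - t = 18*d² - t = -t + 18*d²)
(35891 + 4027)*((-1107 - 15952) + q(O(5), -93)) = (35891 + 4027)*((-1107 - 15952) + (-1*(-93) + 18*5²)) = 39918*(-17059 + (93 + 18*25)) = 39918*(-17059 + (93 + 450)) = 39918*(-17059 + 543) = 39918*(-16516) = -659285688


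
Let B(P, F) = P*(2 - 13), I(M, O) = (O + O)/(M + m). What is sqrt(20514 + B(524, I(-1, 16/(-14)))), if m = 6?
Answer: 5*sqrt(590) ≈ 121.45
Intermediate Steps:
I(M, O) = 2*O/(6 + M) (I(M, O) = (O + O)/(M + 6) = (2*O)/(6 + M) = 2*O/(6 + M))
B(P, F) = -11*P (B(P, F) = P*(-11) = -11*P)
sqrt(20514 + B(524, I(-1, 16/(-14)))) = sqrt(20514 - 11*524) = sqrt(20514 - 5764) = sqrt(14750) = 5*sqrt(590)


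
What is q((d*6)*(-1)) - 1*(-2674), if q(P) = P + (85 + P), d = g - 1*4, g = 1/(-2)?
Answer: 2813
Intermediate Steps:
g = -½ ≈ -0.50000
d = -9/2 (d = -½ - 1*4 = -½ - 4 = -9/2 ≈ -4.5000)
q(P) = 85 + 2*P
q((d*6)*(-1)) - 1*(-2674) = (85 + 2*(-9/2*6*(-1))) - 1*(-2674) = (85 + 2*(-27*(-1))) + 2674 = (85 + 2*27) + 2674 = (85 + 54) + 2674 = 139 + 2674 = 2813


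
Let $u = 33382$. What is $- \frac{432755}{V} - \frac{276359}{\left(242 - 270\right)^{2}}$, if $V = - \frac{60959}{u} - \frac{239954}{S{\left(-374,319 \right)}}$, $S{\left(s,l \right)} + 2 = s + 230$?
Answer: $- \frac{1932394439633433}{3136487810288} \approx -616.1$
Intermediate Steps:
$S{\left(s,l \right)} = 228 + s$ ($S{\left(s,l \right)} = -2 + \left(s + 230\right) = -2 + \left(230 + s\right) = 228 + s$)
$V = \frac{4000622207}{2436886}$ ($V = - \frac{60959}{33382} - \frac{239954}{228 - 374} = \left(-60959\right) \frac{1}{33382} - \frac{239954}{-146} = - \frac{60959}{33382} - - \frac{119977}{73} = - \frac{60959}{33382} + \frac{119977}{73} = \frac{4000622207}{2436886} \approx 1641.7$)
$- \frac{432755}{V} - \frac{276359}{\left(242 - 270\right)^{2}} = - \frac{432755}{\frac{4000622207}{2436886}} - \frac{276359}{\left(242 - 270\right)^{2}} = \left(-432755\right) \frac{2436886}{4000622207} - \frac{276359}{\left(-28\right)^{2}} = - \frac{1054574600930}{4000622207} - \frac{276359}{784} = - \frac{1932394439633433}{3136487810288}$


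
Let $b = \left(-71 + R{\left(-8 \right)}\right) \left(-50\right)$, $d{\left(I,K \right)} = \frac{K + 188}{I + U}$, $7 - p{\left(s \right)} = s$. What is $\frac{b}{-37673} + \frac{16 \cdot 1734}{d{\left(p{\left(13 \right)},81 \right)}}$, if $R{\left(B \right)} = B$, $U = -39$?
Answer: $- \frac{47035049590}{10134037} \approx -4641.3$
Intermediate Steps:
$p{\left(s \right)} = 7 - s$
$d{\left(I,K \right)} = \frac{188 + K}{-39 + I}$ ($d{\left(I,K \right)} = \frac{K + 188}{I - 39} = \frac{188 + K}{-39 + I}$)
$b = 3950$ ($b = \left(-71 - 8\right) \left(-50\right) = \left(-79\right) \left(-50\right) = 3950$)
$\frac{b}{-37673} + \frac{16 \cdot 1734}{d{\left(p{\left(13 \right)},81 \right)}} = \frac{3950}{-37673} + \frac{16 \cdot 1734}{\frac{1}{-39 + \left(7 - 13\right)} \left(188 + 81\right)} = 3950 \left(- \frac{1}{37673}\right) + \frac{27744}{\frac{1}{-39 + \left(7 - 13\right)} 269} = - \frac{3950}{37673} + \frac{27744}{\frac{1}{-39 - 6} \cdot 269} = - \frac{3950}{37673} + \frac{27744}{\frac{1}{-45} \cdot 269} = - \frac{3950}{37673} + \frac{27744}{\left(- \frac{1}{45}\right) 269} = - \frac{3950}{37673} + \frac{27744}{- \frac{269}{45}} = - \frac{3950}{37673} + 27744 \left(- \frac{45}{269}\right) = - \frac{3950}{37673} - \frac{1248480}{269} = - \frac{47035049590}{10134037}$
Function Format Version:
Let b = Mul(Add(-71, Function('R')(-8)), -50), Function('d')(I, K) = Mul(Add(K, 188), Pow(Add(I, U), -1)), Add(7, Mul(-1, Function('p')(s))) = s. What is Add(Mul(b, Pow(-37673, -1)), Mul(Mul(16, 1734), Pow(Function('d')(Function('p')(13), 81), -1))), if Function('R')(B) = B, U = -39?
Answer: Rational(-47035049590, 10134037) ≈ -4641.3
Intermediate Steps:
Function('p')(s) = Add(7, Mul(-1, s))
Function('d')(I, K) = Mul(Pow(Add(-39, I), -1), Add(188, K)) (Function('d')(I, K) = Mul(Add(K, 188), Pow(Add(I, -39), -1)) = Mul(Add(188, K), Pow(Add(-39, I), -1)) = Mul(Pow(Add(-39, I), -1), Add(188, K)))
b = 3950 (b = Mul(Add(-71, -8), -50) = Mul(-79, -50) = 3950)
Add(Mul(b, Pow(-37673, -1)), Mul(Mul(16, 1734), Pow(Function('d')(Function('p')(13), 81), -1))) = Add(Mul(3950, Pow(-37673, -1)), Mul(Mul(16, 1734), Pow(Mul(Pow(Add(-39, Add(7, Mul(-1, 13))), -1), Add(188, 81)), -1))) = Add(Mul(3950, Rational(-1, 37673)), Mul(27744, Pow(Mul(Pow(Add(-39, Add(7, -13)), -1), 269), -1))) = Add(Rational(-3950, 37673), Mul(27744, Pow(Mul(Pow(Add(-39, -6), -1), 269), -1))) = Add(Rational(-3950, 37673), Mul(27744, Pow(Mul(Pow(-45, -1), 269), -1))) = Add(Rational(-3950, 37673), Mul(27744, Pow(Mul(Rational(-1, 45), 269), -1))) = Add(Rational(-3950, 37673), Mul(27744, Pow(Rational(-269, 45), -1))) = Add(Rational(-3950, 37673), Mul(27744, Rational(-45, 269))) = Add(Rational(-3950, 37673), Rational(-1248480, 269)) = Rational(-47035049590, 10134037)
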